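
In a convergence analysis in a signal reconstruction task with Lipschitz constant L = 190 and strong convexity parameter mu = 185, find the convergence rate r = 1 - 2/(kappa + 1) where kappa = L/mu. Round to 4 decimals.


Step 1: Compute the condition number.
kappa = L/mu = 190/185 = 1.027
Step 2: Compute the convergence rate.
r = 1 - 2/(kappa + 1) = 1 - 2*mu/(L + mu) = (L - mu)/(L + mu) = 5/375 = 0.0133


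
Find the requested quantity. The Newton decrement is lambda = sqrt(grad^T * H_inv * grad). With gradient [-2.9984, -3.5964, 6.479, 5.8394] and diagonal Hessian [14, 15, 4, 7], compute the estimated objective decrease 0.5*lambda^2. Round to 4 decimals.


Step 1: H is diagonal, so H^(-1) * g = [-0.2142, -0.2398, 1.6198, 0.8342].
Step 2: g^T H^(-1) g = sum_i g_i^2 / H_ii
  = (-2.9984)^2/14 + (-3.5964)^2/15 + (6.479)^2/4 + (5.8394)^2/7
  = 0.6422 + 0.8623 + 10.4944 + 4.8712 = 16.87
Step 3: Objective decrease = 0.5 * g^T H^(-1) g = 8.435


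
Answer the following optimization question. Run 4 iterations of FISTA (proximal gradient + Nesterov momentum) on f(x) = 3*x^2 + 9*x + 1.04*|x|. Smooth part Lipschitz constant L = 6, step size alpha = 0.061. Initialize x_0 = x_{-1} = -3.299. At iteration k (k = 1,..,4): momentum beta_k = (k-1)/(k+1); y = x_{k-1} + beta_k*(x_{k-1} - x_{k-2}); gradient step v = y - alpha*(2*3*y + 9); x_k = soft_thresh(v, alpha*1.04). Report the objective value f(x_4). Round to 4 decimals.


FISTA on f(x) = 3*x^2 + 9*x + 1.04*|x|
L = 6, alpha = 0.061
Iteration 1: beta = 0.0, y = -3.299 + 0.0*(-3.299 + 3.299) = -3.299
  grad(y) = -10.794, v = y - alpha*grad = -2.6406
  prox(v) = soft_thresh(-2.6406, 0.0634) = -2.5771
Iteration 2: beta = 0.3333, y = -2.5771 + 0.3333*(-2.5771 + 3.299) = -2.3365
  grad(y) = -5.019, v = y - alpha*grad = -2.0303
  prox(v) = soft_thresh(-2.0303, 0.0634) = -1.9669
Iteration 3: beta = 0.5, y = -1.9669 + 0.5*(-1.9669 + 2.5771) = -1.6618
  grad(y) = -0.9707, v = y - alpha*grad = -1.6026
  prox(v) = soft_thresh(-1.6026, 0.0634) = -1.5391
Iteration 4: beta = 0.6, y = -1.5391 + 0.6*(-1.5391 + 1.9669) = -1.2825
  grad(y) = 1.3052, v = y - alpha*grad = -1.3621
  prox(v) = soft_thresh(-1.3621, 0.0634) = -1.2986
f(x_4) = 3*(-1.2986)^2 + 9*(-1.2986) + 1.04*|-1.2986| = -5.2778


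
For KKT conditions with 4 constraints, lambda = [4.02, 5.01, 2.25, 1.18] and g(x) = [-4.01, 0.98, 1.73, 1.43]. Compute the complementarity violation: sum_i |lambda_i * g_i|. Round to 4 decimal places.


KKT complementary slackness check:
lambda_1 * g_1 = 4.02 * -4.01 = -16.1202
lambda_2 * g_2 = 5.01 * 0.98 = 4.9098
lambda_3 * g_3 = 2.25 * 1.73 = 3.8925
lambda_4 * g_4 = 1.18 * 1.43 = 1.6874
Total violation = 16.1202 + 4.9098 + 3.8925 + 1.6874 = 26.6099


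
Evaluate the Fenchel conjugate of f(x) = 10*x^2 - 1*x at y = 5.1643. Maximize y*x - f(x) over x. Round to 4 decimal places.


f*(y) = sup_x {y*x - a*x^2 - b*x} = sup_x {(y-b)*x - a*x^2}
FOC: (y - b) - 2a*x = 0 => x* = (y - b)/(2a)
x* = (5.1643 + 1)/(2*10) = 0.3082
f*(5.1643) = (y-b)^2/(4a) = (5.1643 + 1)^2/(4*10)
= 37.9986/40 = 0.95


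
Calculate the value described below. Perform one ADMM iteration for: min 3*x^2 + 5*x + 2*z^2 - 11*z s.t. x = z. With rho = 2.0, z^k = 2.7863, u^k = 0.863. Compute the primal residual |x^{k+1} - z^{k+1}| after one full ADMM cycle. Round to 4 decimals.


ADMM iteration with rho = 2.0, z^k = 2.7863, u^k = 0.863
Step 1: x-update.
Minimize 3*x^2 + 5*x + (2.0/2)*(x - 2.7863 + 0.863)^2
FOC: (2*3 + 2.0)*x = -5 + 2.0*(2.7863 - 0.863)
x^{k+1} = -0.1442
Step 2: z-update.
Minimize 2*z^2 - 11*z + (2.0/2)*(-0.1442 - z + 0.863)^2
FOC: (2*2 + 2.0)*z = 11 + 2.0*(-0.1442 + 0.863)
z^{k+1} = 2.0729
Step 3: u-update.
u^{k+1} = 0.863 - 0.1442 - 2.0729 = -1.3541
Step 4: Primal residual = |-0.1442 - 2.0729| = 2.2171


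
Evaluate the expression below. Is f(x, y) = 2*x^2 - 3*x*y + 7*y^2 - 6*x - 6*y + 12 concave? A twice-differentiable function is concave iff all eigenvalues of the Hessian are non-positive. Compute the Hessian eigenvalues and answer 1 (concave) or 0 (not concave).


The Hessian of f(x,y) = 2*x^2 - 3*x*y + 7*y^2 - 6*x - 6*y + 12 is:
H = [[4, -3], [-3, 14]]
Trace = 4 + 14 = 18
Determinant = 4*14 - (-3)^2 = 47
Discriminant = (18)^2 - 4*47 = 136.0
Eigenvalues: lambda_1 = 3.169, lambda_2 = 14.831
The function is not concave.

0


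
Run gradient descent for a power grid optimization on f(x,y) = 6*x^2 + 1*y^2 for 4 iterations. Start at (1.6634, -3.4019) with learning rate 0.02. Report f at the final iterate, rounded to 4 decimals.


Gradient descent on f(x,y) = 6*x^2 + 1*y^2.
Starting point: (1.6634, -3.4019), alpha = 0.02
Step 1: grad_x = 2*6*1.6634 = 19.9608, grad_y = 2*1*-3.4019 = -6.8038
  x_1 = 1.6634 - 0.02*19.9608 = 1.2642
  y_1 = -3.4019 - 0.02*-6.8038 = -3.2658
Step 2: grad_x = 2*6*1.2642 = 15.1702, grad_y = 2*1*-3.2658 = -6.5316
  x_2 = 1.2642 - 0.02*15.1702 = 0.9608
  y_2 = -3.2658 - 0.02*-6.5316 = -3.1352
Step 3: grad_x = 2*6*0.9608 = 11.5294, grad_y = 2*1*-3.1352 = -6.2704
  x_3 = 0.9608 - 0.02*11.5294 = 0.7302
  y_3 = -3.1352 - 0.02*-6.2704 = -3.0098
Step 4: grad_x = 2*6*0.7302 = 8.7623, grad_y = 2*1*-3.0098 = -6.0196
  x_4 = 0.7302 - 0.02*8.7623 = 0.5549
  y_4 = -3.0098 - 0.02*-6.0196 = -2.8894
f(0.5549, -2.8894) = 6*0.5549^2 + 1*(-2.8894)^2 = 10.1964


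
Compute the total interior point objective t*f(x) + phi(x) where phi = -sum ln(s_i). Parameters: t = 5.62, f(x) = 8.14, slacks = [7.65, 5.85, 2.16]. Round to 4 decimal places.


Step 1: Compute log-barrier.
ln values: [2.0347, 1.7664, 0.7701]
phi = -(2.0347 + 1.7664 + 0.7701) = -4.5713
Step 2: Compute augmented objective.
t*f(x) = 5.62*8.14 = 45.7468
Total = 45.7468 - 4.5713 = 41.1755


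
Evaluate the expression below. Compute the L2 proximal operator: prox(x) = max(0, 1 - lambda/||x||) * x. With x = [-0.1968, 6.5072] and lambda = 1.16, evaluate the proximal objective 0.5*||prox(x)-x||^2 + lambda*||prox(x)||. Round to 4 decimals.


Step 1: Compute ||x||.
||x|| = 6.5102
Step 2: Compute scaling factor.
scale = max(0, 1 - 1.16/6.5102) = 0.8218
Step 3: prox(x) = [-0.1617, 5.3477]
||prox(x)|| = 5.3502
Step 4: Proximal objective.
0.5*||prox-x||^2 = 0.6728
lambda*||prox|| = 6.2062
Total = 6.879


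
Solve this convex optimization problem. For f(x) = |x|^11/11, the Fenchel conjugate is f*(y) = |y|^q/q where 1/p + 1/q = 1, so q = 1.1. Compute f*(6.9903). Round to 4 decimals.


The conjugate exponent q satisfies 1/p + 1/q = 1.
p = 11, so q = 11/(11 - 1) = 1.1
|y|^q = 6.9903^1.1 = 8.4907
f*(6.9903) = 8.4907 / 1.1 = 7.7189


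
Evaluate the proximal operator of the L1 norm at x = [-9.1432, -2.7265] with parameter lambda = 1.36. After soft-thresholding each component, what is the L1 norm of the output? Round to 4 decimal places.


Soft-thresholding with lambda = 1.36:
prox(-9.1432) = sign(-9.1432)*max(|-9.1432| - 1.36, 0) = -7.7832
prox(-2.7265) = sign(-2.7265)*max(|-2.7265| - 1.36, 0) = -1.3665
prox(x) = [-7.7832, -1.3665]
||prox(x)||_1 = 7.7832 + 1.3665 = 9.1497


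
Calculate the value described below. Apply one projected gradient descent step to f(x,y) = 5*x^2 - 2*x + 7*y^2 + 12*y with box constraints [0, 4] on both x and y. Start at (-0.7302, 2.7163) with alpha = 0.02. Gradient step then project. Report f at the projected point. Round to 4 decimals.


Step 1: Compute gradient at (-0.7302, 2.7163).
grad_x = 2*5*-0.7302 - 2 = -9.302
grad_y = 2*7*2.7163 + 12 = 50.0282
Step 2: Gradient step.
x_raw = -0.7302 - 0.02*-9.302 = -0.5442
y_raw = 2.7163 - 0.02*50.0282 = 1.7157
Step 3: Project onto [0, 4].
x_proj = clip(-0.5442) = 0.0
y_proj = clip(1.7157) = 1.7157
Step 4: Evaluate f.
f(0.0, 1.7157) = 41.1951


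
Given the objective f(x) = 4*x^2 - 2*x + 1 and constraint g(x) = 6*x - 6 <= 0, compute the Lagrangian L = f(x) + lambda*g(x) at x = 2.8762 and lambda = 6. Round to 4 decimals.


Step 1: Evaluate f(x).
f(2.8762) = 4*2.8762^2 - 2*2.8762 + 1 = 28.3377
Step 2: Evaluate g(x).
g(2.8762) = 6*2.8762 - 6 = 11.2572
Step 3: Compute Lagrangian.
L = 28.3377 + 6*11.2572 = 95.8809


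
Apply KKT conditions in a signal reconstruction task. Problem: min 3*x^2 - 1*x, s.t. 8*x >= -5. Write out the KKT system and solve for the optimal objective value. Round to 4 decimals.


Step 1: Try lambda = 0 (constraint inactive).
Stationarity: 2*3*x - 1 = 0
x* = 1/(2*3) = 1/6 = 0.1667 (rounded; the exact value 1/6 is used below)
Check constraint: 8*0.1667 = 1.3336 >= -5 -- satisfied.
Step 2: Compute optimal value.
f(x*) = 3*(1/6)^2 - 1*(1/6) = -0.0833


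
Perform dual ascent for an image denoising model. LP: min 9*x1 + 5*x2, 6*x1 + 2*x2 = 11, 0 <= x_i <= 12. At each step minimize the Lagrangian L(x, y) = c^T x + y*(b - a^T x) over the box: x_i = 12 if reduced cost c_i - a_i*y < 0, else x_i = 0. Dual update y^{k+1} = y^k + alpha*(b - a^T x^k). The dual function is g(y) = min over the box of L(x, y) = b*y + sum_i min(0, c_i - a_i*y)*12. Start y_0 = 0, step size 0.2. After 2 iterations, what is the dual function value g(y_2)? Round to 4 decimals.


Dual ascent for LP: min 9*x1 + 5*x2, 6*x1 + 2*x2 = 11, 0 <= x_i <= 12
Step 1: y^k = 0.0, reduced costs: (9.0, 5.0)
  x^k = (0.0, 0.0), subgradient = b - a^T x = 11.0
  y^{k+1} = 0.0 + 0.2*11.0 = 2.2
Step 2: y^k = 2.2, reduced costs: (-4.2, 0.6)
  x^k = (12.0, 0.0), subgradient = b - a^T x = -61.0
  y^{k+1} = 2.2 + 0.2*-61.0 = -10.0
Dual objective at y_2 = -10.0: reduced costs (69.0, 25.0), box minimizer x = (0.0, 0.0)
g(y_2) = b*y + (c1 - a1*y)*x1 + (c2 - a2*y)*x2 = 11*(-10.0) + 69.0*0.0 + 25.0*0.0 = -110.0 + 0.0 + 0.0 = -110.0


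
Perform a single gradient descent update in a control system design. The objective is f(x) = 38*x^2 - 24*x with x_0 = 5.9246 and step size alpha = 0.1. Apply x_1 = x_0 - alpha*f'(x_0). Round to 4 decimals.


We compute the gradient at x_0 and apply the update.
f'(x) = 76*x - 24
f'(5.9246) = 76*5.9246 - 24 = 426.2696
x_1 = 5.9246 - 0.1*426.2696 = -36.7024


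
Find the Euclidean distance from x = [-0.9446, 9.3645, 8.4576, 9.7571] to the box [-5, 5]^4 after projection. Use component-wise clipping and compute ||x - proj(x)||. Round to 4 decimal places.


Project each component onto [-5, 5].
clip(-0.9446) = -0.9446, clip(9.3645) = 5.0, clip(8.4576) = 5.0, clip(9.7571) = 5.0
Projection = [-0.9446, 5.0, 5.0, 5.0]
Squared diffs: [0.0, 19.0489, 11.955, 22.63]
Distance = sqrt(53.6339) = 7.3235


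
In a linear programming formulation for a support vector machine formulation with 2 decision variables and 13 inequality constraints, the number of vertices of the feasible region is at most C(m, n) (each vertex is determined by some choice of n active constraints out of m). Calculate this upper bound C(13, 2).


Each vertex corresponds to some choice of n active constraints out of m, so the number of vertices is at most C(m, n) = m! / (n!(m-n)!).
m = 13, n = 2
Numerator: 13 * 12
Denominator: 2! = 2
C(13, 2) = 78


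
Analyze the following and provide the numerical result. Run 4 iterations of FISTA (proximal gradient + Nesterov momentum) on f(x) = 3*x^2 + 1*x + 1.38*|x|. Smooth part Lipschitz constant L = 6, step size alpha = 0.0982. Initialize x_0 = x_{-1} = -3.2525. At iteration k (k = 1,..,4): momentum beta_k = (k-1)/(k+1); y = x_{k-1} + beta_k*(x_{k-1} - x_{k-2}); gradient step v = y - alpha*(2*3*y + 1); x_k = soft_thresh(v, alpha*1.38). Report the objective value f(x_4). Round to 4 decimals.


FISTA on f(x) = 3*x^2 + 1*x + 1.38*|x|
L = 6, alpha = 0.0982
Iteration 1: beta = 0.0, y = -3.2525 + 0.0*(-3.2525 + 3.2525) = -3.2525
  grad(y) = -18.515, v = y - alpha*grad = -1.4343
  prox(v) = soft_thresh(-1.4343, 0.1355) = -1.2988
Iteration 2: beta = 0.3333, y = -1.2988 + 0.3333*(-1.2988 + 3.2525) = -0.6476
  grad(y) = -2.8855, v = y - alpha*grad = -0.3642
  prox(v) = soft_thresh(-0.3642, 0.1355) = -0.2287
Iteration 3: beta = 0.5, y = -0.2287 + 0.5*(-0.2287 + 1.2988) = 0.3063
  grad(y) = 2.838, v = y - alpha*grad = 0.0276
  prox(v) = soft_thresh(0.0276, 0.1355) = 0.0
Iteration 4: beta = 0.6, y = 0.0 + 0.6*(0.0 + 0.2287) = 0.1372
  grad(y) = 1.8234, v = y - alpha*grad = -0.0418
  prox(v) = soft_thresh(-0.0418, 0.1355) = 0.0
f(x_4) = 3*0.0^2 + 1*0.0 + 1.38*|0.0| = 0.0


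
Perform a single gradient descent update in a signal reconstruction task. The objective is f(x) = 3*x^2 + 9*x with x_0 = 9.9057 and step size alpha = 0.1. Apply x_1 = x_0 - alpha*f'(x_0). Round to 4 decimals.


We compute the gradient at x_0 and apply the update.
f'(x) = 6*x + 9
f'(9.9057) = 6*9.9057 + 9 = 68.4342
x_1 = 9.9057 - 0.1*68.4342 = 3.0623


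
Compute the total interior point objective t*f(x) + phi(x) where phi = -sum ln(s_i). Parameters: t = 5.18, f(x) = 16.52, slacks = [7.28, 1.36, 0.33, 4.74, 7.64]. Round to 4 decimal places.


Step 1: Compute log-barrier.
ln values: [1.9851, 0.3075, -1.1087, 1.556, 2.0334]
phi = -(1.9851 + 0.3075 - 1.1087 + 1.556 + 2.0334) = -4.7734
Step 2: Compute augmented objective.
t*f(x) = 5.18*16.52 = 85.5736
Total = 85.5736 - 4.7734 = 80.8002


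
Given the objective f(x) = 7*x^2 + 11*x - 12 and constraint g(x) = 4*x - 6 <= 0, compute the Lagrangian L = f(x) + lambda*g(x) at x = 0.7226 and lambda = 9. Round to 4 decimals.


Step 1: Evaluate f(x).
f(0.7226) = 7*0.7226^2 + 11*0.7226 - 12 = -0.3963
Step 2: Evaluate g(x).
g(0.7226) = 4*0.7226 - 6 = -3.1096
Step 3: Compute Lagrangian.
L = -0.3963 + 9*-3.1096 = -28.3827


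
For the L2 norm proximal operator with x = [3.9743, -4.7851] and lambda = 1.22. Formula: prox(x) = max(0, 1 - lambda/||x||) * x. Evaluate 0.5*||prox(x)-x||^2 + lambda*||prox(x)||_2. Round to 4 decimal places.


Step 1: Compute ||x||.
||x|| = 6.2203
Step 2: Compute scaling factor.
scale = max(0, 1 - 1.22/6.2203) = 0.8039
Step 3: prox(x) = [3.1948, -3.8466]
||prox(x)|| = 5.0003
Step 4: Proximal objective.
0.5*||prox-x||^2 = 0.7442
lambda*||prox|| = 6.1004
Total = 6.8446


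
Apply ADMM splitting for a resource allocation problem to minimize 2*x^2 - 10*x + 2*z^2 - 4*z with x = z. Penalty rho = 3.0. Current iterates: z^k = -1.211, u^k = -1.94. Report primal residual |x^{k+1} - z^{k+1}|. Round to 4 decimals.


ADMM iteration with rho = 3.0, z^k = -1.211, u^k = -1.94
Step 1: x-update.
Minimize 2*x^2 - 10*x + (3.0/2)*(x + 1.211 - 1.94)^2
FOC: (2*2 + 3.0)*x = 10 + 3.0*(-1.211 + 1.94)
x^{k+1} = 1.741
Step 2: z-update.
Minimize 2*z^2 - 4*z + (3.0/2)*(1.741 - z - 1.94)^2
FOC: (2*2 + 3.0)*z = 4 + 3.0*(1.741 - 1.94)
z^{k+1} = 0.4861
Step 3: u-update.
u^{k+1} = -1.94 + 1.741 - 0.4861 = -0.6851
Step 4: Primal residual = |1.741 - 0.4861| = 1.2549


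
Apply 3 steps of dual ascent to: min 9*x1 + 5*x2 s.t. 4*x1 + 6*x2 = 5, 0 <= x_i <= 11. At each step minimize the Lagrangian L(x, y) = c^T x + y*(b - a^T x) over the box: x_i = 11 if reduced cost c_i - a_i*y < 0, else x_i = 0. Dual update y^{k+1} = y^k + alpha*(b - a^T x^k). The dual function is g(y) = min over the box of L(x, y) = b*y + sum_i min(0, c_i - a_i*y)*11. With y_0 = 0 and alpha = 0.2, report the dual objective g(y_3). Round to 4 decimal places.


Dual ascent for LP: min 9*x1 + 5*x2, 4*x1 + 6*x2 = 5, 0 <= x_i <= 11
Step 1: y^k = 0.0, reduced costs: (9.0, 5.0)
  x^k = (0.0, 0.0), subgradient = b - a^T x = 5.0
  y^{k+1} = 0.0 + 0.2*5.0 = 1.0
Step 2: y^k = 1.0, reduced costs: (5.0, -1.0)
  x^k = (0.0, 11.0), subgradient = b - a^T x = -61.0
  y^{k+1} = 1.0 + 0.2*-61.0 = -11.2
Step 3: y^k = -11.2, reduced costs: (53.8, 72.2)
  x^k = (0.0, 0.0), subgradient = b - a^T x = 5.0
  y^{k+1} = -11.2 + 0.2*5.0 = -10.2
Dual objective at y_3 = -10.2: reduced costs (49.8, 66.2), box minimizer x = (0.0, 0.0)
g(y_3) = b*y + (c1 - a1*y)*x1 + (c2 - a2*y)*x2 = 5*(-10.2) + 49.8*0.0 + 66.2*0.0 = -51.0 + 0.0 + 0.0 = -51.0


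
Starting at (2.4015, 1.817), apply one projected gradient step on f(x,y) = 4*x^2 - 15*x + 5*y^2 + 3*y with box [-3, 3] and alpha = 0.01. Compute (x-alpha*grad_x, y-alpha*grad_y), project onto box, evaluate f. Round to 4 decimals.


Step 1: Compute gradient at (2.4015, 1.817).
grad_x = 2*4*2.4015 - 15 = 4.212
grad_y = 2*5*1.817 + 3 = 21.17
Step 2: Gradient step.
x_raw = 2.4015 - 0.01*4.212 = 2.3594
y_raw = 1.817 - 0.01*21.17 = 1.6053
Step 3: Project onto [-3, 3].
x_proj = clip(2.3594) = 2.3594
y_proj = clip(1.6053) = 1.6053
Step 4: Evaluate f.
f(2.3594, 1.6053) = 4.5768


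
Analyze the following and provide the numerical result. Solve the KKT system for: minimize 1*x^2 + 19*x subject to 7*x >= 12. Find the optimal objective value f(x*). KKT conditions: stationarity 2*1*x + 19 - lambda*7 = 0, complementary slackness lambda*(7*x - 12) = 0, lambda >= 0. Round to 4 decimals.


Step 1: Try lambda = 0 (constraint inactive).
x_unc = -19/(2*1) = -9.5
Check: 7*-9.5 = -66.5 < 12 -- violated!
Step 2: Constraint must be active: 7*x = 12
x* = 12/7 = 1.7143 (rounded; the exact value 12/7 is used below)
lambda = (2*1*(12/7) + 19)/7 = 3.2041
Step 3: Compute optimal value.
f(x*) = 1*(12/7)^2 + 19*(12/7) = 35.5102


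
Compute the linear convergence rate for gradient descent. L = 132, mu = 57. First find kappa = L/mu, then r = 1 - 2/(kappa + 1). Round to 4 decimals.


Step 1: Compute the condition number.
kappa = L/mu = 132/57 = 2.3158
Step 2: Compute the convergence rate.
r = 1 - 2/(kappa + 1) = 1 - 2*mu/(L + mu) = (L - mu)/(L + mu) = 75/189 = 0.3968


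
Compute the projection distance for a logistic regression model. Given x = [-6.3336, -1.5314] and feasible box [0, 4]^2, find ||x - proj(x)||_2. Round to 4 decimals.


Project each component onto [0, 4].
clip(-6.3336) = 0.0, clip(-1.5314) = 0.0
Projection = [0.0, 0.0]
Squared diffs: [40.1145, 2.3452]
Distance = sqrt(42.4597) = 6.5161


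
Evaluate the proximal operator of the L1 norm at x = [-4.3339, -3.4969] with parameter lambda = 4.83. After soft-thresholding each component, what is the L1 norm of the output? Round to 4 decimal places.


Soft-thresholding with lambda = 4.83:
prox(-4.3339) = sign(-4.3339)*max(|-4.3339| - 4.83, 0) = 0.0
prox(-3.4969) = sign(-3.4969)*max(|-3.4969| - 4.83, 0) = 0.0
prox(x) = [0.0, 0.0]
||prox(x)||_1 = 0.0 + 0.0 = 0.0


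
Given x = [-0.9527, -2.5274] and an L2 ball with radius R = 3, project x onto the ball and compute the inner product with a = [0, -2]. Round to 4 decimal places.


Step 1: Compute ||x|| (intermediates to 6 decimals).
||x|| = sqrt((-0.9527)^2 + (-2.5274)^2) = 2.700998
Step 2: Project.
Since ||x|| <= R, proj = x (no scaling needed).
proj(x) = [-0.9527, -2.5274]
Step 3: Dot product.
a^T * proj(x) = 0*(-0.9527) - 2*(-2.5274) = 5.0548


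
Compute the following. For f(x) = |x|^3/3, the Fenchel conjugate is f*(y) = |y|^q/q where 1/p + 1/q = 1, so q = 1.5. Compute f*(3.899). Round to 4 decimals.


The conjugate exponent q satisfies 1/p + 1/q = 1.
p = 3, so q = 3/(3 - 1) = 1.5
|y|^q = 3.899^1.5 = 7.6989
f*(3.899) = 7.6989 / 1.5 = 5.1326


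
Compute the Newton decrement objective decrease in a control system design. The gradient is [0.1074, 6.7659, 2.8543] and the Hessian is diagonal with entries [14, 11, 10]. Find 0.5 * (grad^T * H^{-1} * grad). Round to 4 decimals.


Step 1: H is diagonal, so H^(-1) * g = [0.0077, 0.6151, 0.2854].
Step 2: g^T H^(-1) g = sum_i g_i^2 / H_ii
  = (0.1074)^2/14 + (6.7659)^2/11 + (2.8543)^2/10
  = 0.0008 + 4.1616 + 0.8147 = 4.9771
Step 3: Objective decrease = 0.5 * g^T H^(-1) g = 2.4886


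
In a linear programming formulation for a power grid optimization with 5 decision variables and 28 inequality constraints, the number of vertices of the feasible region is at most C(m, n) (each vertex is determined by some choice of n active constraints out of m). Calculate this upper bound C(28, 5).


Each vertex corresponds to some choice of n active constraints out of m, so the number of vertices is at most C(m, n) = m! / (n!(m-n)!).
m = 28, n = 5
Numerator: 28 * 27 * 26 * 25 * 24
Denominator: 5! = 120
C(28, 5) = 98280


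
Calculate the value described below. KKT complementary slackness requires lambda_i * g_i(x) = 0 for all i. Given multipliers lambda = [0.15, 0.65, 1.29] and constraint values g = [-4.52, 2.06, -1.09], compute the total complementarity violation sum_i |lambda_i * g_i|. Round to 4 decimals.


KKT complementary slackness check:
lambda_1 * g_1 = 0.15 * -4.52 = -0.678
lambda_2 * g_2 = 0.65 * 2.06 = 1.339
lambda_3 * g_3 = 1.29 * -1.09 = -1.4061
Total violation = 0.678 + 1.339 + 1.4061 = 3.4231


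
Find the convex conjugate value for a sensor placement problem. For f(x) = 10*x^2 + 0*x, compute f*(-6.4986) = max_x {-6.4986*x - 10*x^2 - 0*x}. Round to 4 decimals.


f*(y) = sup_x {y*x - a*x^2 - b*x} = sup_x {(y-b)*x - a*x^2}
FOC: (y - b) - 2a*x = 0 => x* = (y - b)/(2a)
x* = (-6.4986 - 0)/(2*10) = -0.3249
f*(-6.4986) = (y-b)^2/(4a) = (-6.4986 - 0)^2/(4*10)
= 42.2318/40 = 1.0558


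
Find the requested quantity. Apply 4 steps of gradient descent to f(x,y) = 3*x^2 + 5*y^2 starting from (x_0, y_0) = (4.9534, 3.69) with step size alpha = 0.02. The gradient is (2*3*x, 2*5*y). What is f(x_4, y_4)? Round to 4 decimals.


Gradient descent on f(x,y) = 3*x^2 + 5*y^2.
Starting point: (4.9534, 3.69), alpha = 0.02
Step 1: grad_x = 2*3*4.9534 = 29.7204, grad_y = 2*5*3.69 = 36.9
  x_1 = 4.9534 - 0.02*29.7204 = 4.359
  y_1 = 3.69 - 0.02*36.9 = 2.952
Step 2: grad_x = 2*3*4.359 = 26.154, grad_y = 2*5*2.952 = 29.52
  x_2 = 4.359 - 0.02*26.154 = 3.8359
  y_2 = 2.952 - 0.02*29.52 = 2.3616
Step 3: grad_x = 2*3*3.8359 = 23.0155, grad_y = 2*5*2.3616 = 23.616
  x_3 = 3.8359 - 0.02*23.0155 = 3.3756
  y_3 = 2.3616 - 0.02*23.616 = 1.8893
Step 4: grad_x = 2*3*3.3756 = 20.2536, grad_y = 2*5*1.8893 = 18.8928
  x_4 = 3.3756 - 0.02*20.2536 = 2.9705
  y_4 = 1.8893 - 0.02*18.8928 = 1.5114
f(2.9705, 1.5114) = 3*2.9705^2 + 5*1.5114^2 = 37.8942


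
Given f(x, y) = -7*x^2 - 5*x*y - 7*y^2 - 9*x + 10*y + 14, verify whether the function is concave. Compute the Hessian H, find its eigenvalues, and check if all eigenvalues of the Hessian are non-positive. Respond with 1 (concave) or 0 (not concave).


The Hessian of f(x,y) = -7*x^2 - 5*x*y - 7*y^2 - 9*x + 10*y + 14 is:
H = [[-14, -5], [-5, -14]]
Trace = -14 - 14 = -28
Determinant = -14*-14 - (-5)^2 = 171
Discriminant = (-28)^2 - 4*171 = 100.0
Eigenvalues: lambda_1 = -19.0, lambda_2 = -9.0
The function is concave.

1


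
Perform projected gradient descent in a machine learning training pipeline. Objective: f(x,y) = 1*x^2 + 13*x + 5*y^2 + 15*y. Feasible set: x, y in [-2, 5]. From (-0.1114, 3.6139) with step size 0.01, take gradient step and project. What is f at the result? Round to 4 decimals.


Step 1: Compute gradient at (-0.1114, 3.6139).
grad_x = 2*1*-0.1114 + 13 = 12.7772
grad_y = 2*5*3.6139 + 15 = 51.139
Step 2: Gradient step.
x_raw = -0.1114 - 0.01*12.7772 = -0.2392
y_raw = 3.6139 - 0.01*51.139 = 3.1025
Step 3: Project onto [-2, 5].
x_proj = clip(-0.2392) = -0.2392
y_proj = clip(3.1025) = 3.1025
Step 4: Evaluate f.
f(-0.2392, 3.1025) = 91.6135


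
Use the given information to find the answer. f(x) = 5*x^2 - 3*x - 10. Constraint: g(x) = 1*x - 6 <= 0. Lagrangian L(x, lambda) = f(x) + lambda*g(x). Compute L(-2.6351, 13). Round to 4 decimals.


Step 1: Evaluate f(x).
f(-2.6351) = 5*(-2.6351)^2 - 3*(-2.6351) - 10 = 32.6241
Step 2: Evaluate g(x).
g(-2.6351) = 1*-2.6351 - 6 = -8.6351
Step 3: Compute Lagrangian.
L = 32.6241 + 13*-8.6351 = -79.6322


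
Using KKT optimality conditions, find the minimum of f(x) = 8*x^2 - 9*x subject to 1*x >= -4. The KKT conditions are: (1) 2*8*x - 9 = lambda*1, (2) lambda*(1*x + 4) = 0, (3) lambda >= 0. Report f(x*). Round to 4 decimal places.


Step 1: Try lambda = 0 (constraint inactive).
Stationarity: 2*8*x - 9 = 0
x* = 9/(2*8) = 0.5625
Check constraint: 1*0.5625 = 0.5625 >= -4 -- satisfied.
Step 2: Compute optimal value.
f(x*) = 8*0.5625^2 - 9*0.5625 = -2.5313


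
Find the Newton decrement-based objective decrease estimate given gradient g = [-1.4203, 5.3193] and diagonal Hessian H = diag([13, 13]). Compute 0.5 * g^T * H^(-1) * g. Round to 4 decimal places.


Step 1: H is diagonal, so H^(-1) * g = [-0.1093, 0.4092].
Step 2: g^T H^(-1) g = sum_i g_i^2 / H_ii
  = (-1.4203)^2/13 + (5.3193)^2/13
  = 0.1552 + 2.1765 = 2.3317
Step 3: Objective decrease = 0.5 * g^T H^(-1) g = 1.1659


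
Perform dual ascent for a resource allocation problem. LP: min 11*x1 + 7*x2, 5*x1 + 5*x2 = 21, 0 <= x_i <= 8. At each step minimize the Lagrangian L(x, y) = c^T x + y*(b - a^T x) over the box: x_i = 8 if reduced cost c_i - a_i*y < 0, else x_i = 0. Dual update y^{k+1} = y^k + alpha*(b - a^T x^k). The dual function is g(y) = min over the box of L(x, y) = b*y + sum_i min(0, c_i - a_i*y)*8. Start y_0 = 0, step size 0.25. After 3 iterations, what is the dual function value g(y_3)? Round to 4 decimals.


Dual ascent for LP: min 11*x1 + 7*x2, 5*x1 + 5*x2 = 21, 0 <= x_i <= 8
Step 1: y^k = 0.0, reduced costs: (11.0, 7.0)
  x^k = (0.0, 0.0), subgradient = b - a^T x = 21.0
  y^{k+1} = 0.0 + 0.25*21.0 = 5.25
Step 2: y^k = 5.25, reduced costs: (-15.25, -19.25)
  x^k = (8.0, 8.0), subgradient = b - a^T x = -59.0
  y^{k+1} = 5.25 + 0.25*-59.0 = -9.5
Step 3: y^k = -9.5, reduced costs: (58.5, 54.5)
  x^k = (0.0, 0.0), subgradient = b - a^T x = 21.0
  y^{k+1} = -9.5 + 0.25*21.0 = -4.25
Dual objective at y_3 = -4.25: reduced costs (32.25, 28.25), box minimizer x = (0.0, 0.0)
g(y_3) = b*y + (c1 - a1*y)*x1 + (c2 - a2*y)*x2 = 21*(-4.25) + 32.25*0.0 + 28.25*0.0 = -89.25 + 0.0 + 0.0 = -89.25


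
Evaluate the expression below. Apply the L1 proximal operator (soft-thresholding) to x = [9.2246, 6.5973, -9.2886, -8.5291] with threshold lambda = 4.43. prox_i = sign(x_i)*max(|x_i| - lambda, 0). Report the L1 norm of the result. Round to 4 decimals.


Soft-thresholding with lambda = 4.43:
prox(9.2246) = sign(9.2246)*max(|9.2246| - 4.43, 0) = 4.7946
prox(6.5973) = sign(6.5973)*max(|6.5973| - 4.43, 0) = 2.1673
prox(-9.2886) = sign(-9.2886)*max(|-9.2886| - 4.43, 0) = -4.8586
prox(-8.5291) = sign(-8.5291)*max(|-8.5291| - 4.43, 0) = -4.0991
prox(x) = [4.7946, 2.1673, -4.8586, -4.0991]
||prox(x)||_1 = 4.7946 + 2.1673 + 4.8586 + 4.0991 = 15.9196


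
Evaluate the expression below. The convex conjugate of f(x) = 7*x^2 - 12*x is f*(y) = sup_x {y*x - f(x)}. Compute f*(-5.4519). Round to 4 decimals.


f*(y) = sup_x {y*x - a*x^2 - b*x} = sup_x {(y-b)*x - a*x^2}
FOC: (y - b) - 2a*x = 0 => x* = (y - b)/(2a)
x* = (-5.4519 + 12)/(2*7) = 0.4677
f*(-5.4519) = (y-b)^2/(4a) = (-5.4519 + 12)^2/(4*7)
= 42.8776/28 = 1.5313


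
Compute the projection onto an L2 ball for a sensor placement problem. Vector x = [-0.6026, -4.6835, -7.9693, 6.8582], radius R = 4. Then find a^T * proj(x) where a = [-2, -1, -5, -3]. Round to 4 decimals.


Step 1: Compute ||x|| (intermediates to 6 decimals).
||x|| = sqrt((-0.6026)^2 + (-4.6835)^2 + (-7.9693)^2 + 6.8582^2) = 11.525752
Step 2: Project.
Since ||x|| > R, scale = R/||x|| = 4/11.525752 = 0.347049, proj(x) = scale * x
proj(x) = [-0.209132, -1.625404, -2.765738, 2.380131]
Step 3: Dot product.
a^T * proj(x) = -2*(-0.209132) - 1*(-1.625404) - 5*(-2.765738) - 3*2.380131 = 8.732


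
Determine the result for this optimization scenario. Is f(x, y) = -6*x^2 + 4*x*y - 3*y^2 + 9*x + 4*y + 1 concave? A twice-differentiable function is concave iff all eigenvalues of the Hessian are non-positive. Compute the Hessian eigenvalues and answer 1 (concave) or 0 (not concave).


The Hessian of f(x,y) = -6*x^2 + 4*x*y - 3*y^2 + 9*x + 4*y + 1 is:
H = [[-12, 4], [4, -6]]
Trace = -12 - 6 = -18
Determinant = -12*-6 - (4)^2 = 56
Discriminant = (-18)^2 - 4*56 = 100.0
Eigenvalues: lambda_1 = -14.0, lambda_2 = -4.0
The function is concave.

1


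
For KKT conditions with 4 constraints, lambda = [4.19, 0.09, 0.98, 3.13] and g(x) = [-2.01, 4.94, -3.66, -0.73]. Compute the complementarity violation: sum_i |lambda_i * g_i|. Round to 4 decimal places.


KKT complementary slackness check:
lambda_1 * g_1 = 4.19 * -2.01 = -8.4219
lambda_2 * g_2 = 0.09 * 4.94 = 0.4446
lambda_3 * g_3 = 0.98 * -3.66 = -3.5868
lambda_4 * g_4 = 3.13 * -0.73 = -2.2849
Total violation = 8.4219 + 0.4446 + 3.5868 + 2.2849 = 14.7382


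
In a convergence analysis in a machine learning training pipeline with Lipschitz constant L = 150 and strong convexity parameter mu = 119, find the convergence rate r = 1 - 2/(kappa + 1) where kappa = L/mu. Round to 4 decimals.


Step 1: Compute the condition number.
kappa = L/mu = 150/119 = 1.2605
Step 2: Compute the convergence rate.
r = 1 - 2/(kappa + 1) = 1 - 2*mu/(L + mu) = (L - mu)/(L + mu) = 31/269 = 0.1152


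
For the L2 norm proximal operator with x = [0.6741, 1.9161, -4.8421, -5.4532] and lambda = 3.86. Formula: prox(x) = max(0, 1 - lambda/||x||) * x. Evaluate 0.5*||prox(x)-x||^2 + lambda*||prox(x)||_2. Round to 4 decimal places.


Step 1: Compute ||x||.
||x|| = 7.5703
Step 2: Compute scaling factor.
scale = max(0, 1 - 3.86/7.5703) = 0.4901
Step 3: prox(x) = [0.3304, 0.9391, -2.3732, -2.6727]
||prox(x)|| = 3.7103
Step 4: Proximal objective.
0.5*||prox-x||^2 = 7.4498
lambda*||prox|| = 14.3218
Total = 21.7715


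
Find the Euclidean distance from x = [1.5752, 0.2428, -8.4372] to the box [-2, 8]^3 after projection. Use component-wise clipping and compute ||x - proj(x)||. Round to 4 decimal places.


Project each component onto [-2, 8].
clip(1.5752) = 1.5752, clip(0.2428) = 0.2428, clip(-8.4372) = -2.0
Projection = [1.5752, 0.2428, -2.0]
Squared diffs: [0.0, 0.0, 41.4375]
Distance = sqrt(41.4375) = 6.4372


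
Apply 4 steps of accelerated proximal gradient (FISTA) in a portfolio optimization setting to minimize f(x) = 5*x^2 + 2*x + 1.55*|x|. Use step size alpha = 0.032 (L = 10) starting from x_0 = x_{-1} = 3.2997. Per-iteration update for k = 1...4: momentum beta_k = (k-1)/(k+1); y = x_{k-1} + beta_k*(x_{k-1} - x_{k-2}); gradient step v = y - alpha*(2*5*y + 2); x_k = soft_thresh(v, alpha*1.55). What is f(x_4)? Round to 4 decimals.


FISTA on f(x) = 5*x^2 + 2*x + 1.55*|x|
L = 10, alpha = 0.032
Iteration 1: beta = 0.0, y = 3.2997 + 0.0*(3.2997 - 3.2997) = 3.2997
  grad(y) = 34.997, v = y - alpha*grad = 2.1798
  prox(v) = soft_thresh(2.1798, 0.0496) = 2.1302
Iteration 2: beta = 0.3333, y = 2.1302 + 0.3333*(2.1302 - 3.2997) = 1.7404
  grad(y) = 19.4036, v = y - alpha*grad = 1.1194
  prox(v) = soft_thresh(1.1194, 0.0496) = 1.0698
Iteration 3: beta = 0.5, y = 1.0698 + 0.5*(1.0698 - 2.1302) = 0.5397
  grad(y) = 7.3967, v = y - alpha*grad = 0.303
  prox(v) = soft_thresh(0.303, 0.0496) = 0.2534
Iteration 4: beta = 0.6, y = 0.2534 + 0.6*(0.2534 - 1.0698) = -0.2365
  grad(y) = -0.3651, v = y - alpha*grad = -0.2248
  prox(v) = soft_thresh(-0.2248, 0.0496) = -0.1752
f(x_4) = 5*(-0.1752)^2 + 2*(-0.1752) + 1.55*|-0.1752| = 0.0747


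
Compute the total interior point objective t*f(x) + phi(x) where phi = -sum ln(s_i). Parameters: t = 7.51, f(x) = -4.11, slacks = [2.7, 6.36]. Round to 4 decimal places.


Step 1: Compute log-barrier.
ln values: [0.9933, 1.85]
phi = -(0.9933 + 1.85) = -2.8433
Step 2: Compute augmented objective.
t*f(x) = 7.51*-4.11 = -30.8661
Total = -30.8661 - 2.8433 = -33.7094


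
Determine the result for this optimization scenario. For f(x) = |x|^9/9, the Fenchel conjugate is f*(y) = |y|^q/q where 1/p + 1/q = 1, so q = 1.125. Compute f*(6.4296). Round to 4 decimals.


The conjugate exponent q satisfies 1/p + 1/q = 1.
p = 9, so q = 9/(9 - 1) = 1.125
|y|^q = 6.4296^1.125 = 8.1135
f*(6.4296) = 8.1135 / 1.125 = 7.212


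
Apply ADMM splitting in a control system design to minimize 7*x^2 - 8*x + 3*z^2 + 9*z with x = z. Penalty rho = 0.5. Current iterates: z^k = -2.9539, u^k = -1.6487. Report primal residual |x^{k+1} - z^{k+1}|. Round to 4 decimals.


ADMM iteration with rho = 0.5, z^k = -2.9539, u^k = -1.6487
Step 1: x-update.
Minimize 7*x^2 - 8*x + (0.5/2)*(x + 2.9539 - 1.6487)^2
FOC: (2*7 + 0.5)*x = 8 + 0.5*(-2.9539 + 1.6487)
x^{k+1} = 0.5067
Step 2: z-update.
Minimize 3*z^2 + 9*z + (0.5/2)*(0.5067 - z - 1.6487)^2
FOC: (2*3 + 0.5)*z = -9 + 0.5*(0.5067 - 1.6487)
z^{k+1} = -1.4725
Step 3: u-update.
u^{k+1} = -1.6487 + 0.5067 + 1.4725 = 0.3305
Step 4: Primal residual = |0.5067 + 1.4725| = 1.9792


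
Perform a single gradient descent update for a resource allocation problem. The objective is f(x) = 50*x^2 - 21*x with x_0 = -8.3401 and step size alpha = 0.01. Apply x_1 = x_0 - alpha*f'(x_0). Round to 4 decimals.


We compute the gradient at x_0 and apply the update.
f'(x) = 100*x - 21
f'(-8.3401) = 100*-8.3401 - 21 = -855.01
x_1 = -8.3401 - 0.01*-855.01 = 0.21


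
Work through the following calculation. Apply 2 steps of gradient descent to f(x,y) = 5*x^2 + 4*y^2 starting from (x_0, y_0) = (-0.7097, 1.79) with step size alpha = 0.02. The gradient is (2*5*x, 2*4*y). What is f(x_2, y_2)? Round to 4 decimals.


Gradient descent on f(x,y) = 5*x^2 + 4*y^2.
Starting point: (-0.7097, 1.79), alpha = 0.02
Step 1: grad_x = 2*5*-0.7097 = -7.097, grad_y = 2*4*1.79 = 14.32
  x_1 = -0.7097 - 0.02*-7.097 = -0.5678
  y_1 = 1.79 - 0.02*14.32 = 1.5036
Step 2: grad_x = 2*5*-0.5678 = -5.6776, grad_y = 2*4*1.5036 = 12.0288
  x_2 = -0.5678 - 0.02*-5.6776 = -0.4542
  y_2 = 1.5036 - 0.02*12.0288 = 1.263
f(-0.4542, 1.263) = 5*(-0.4542)^2 + 4*1.263^2 = 7.4124


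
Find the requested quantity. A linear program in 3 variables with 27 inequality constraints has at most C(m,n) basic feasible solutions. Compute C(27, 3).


Each vertex corresponds to some choice of n active constraints out of m, so the number of vertices is at most C(m, n) = m! / (n!(m-n)!).
m = 27, n = 3
Numerator: 27 * 26 * 25
Denominator: 3! = 6
C(27, 3) = 2925


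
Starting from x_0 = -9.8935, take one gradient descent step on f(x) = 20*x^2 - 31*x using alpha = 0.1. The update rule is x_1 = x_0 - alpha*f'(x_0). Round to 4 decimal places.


We compute the gradient at x_0 and apply the update.
f'(x) = 40*x - 31
f'(-9.8935) = 40*-9.8935 - 31 = -426.74
x_1 = -9.8935 - 0.1*-426.74 = 32.7805


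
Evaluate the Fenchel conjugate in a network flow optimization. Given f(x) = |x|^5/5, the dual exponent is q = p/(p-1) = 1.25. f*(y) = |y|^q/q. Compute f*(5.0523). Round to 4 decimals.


The conjugate exponent q satisfies 1/p + 1/q = 1.
p = 5, so q = 5/(5 - 1) = 1.25
|y|^q = 5.0523^1.25 = 7.5746
f*(5.0523) = 7.5746 / 1.25 = 6.0597


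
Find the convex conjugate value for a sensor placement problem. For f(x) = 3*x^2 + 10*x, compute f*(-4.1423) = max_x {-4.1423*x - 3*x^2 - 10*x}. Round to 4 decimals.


f*(y) = sup_x {y*x - a*x^2 - b*x} = sup_x {(y-b)*x - a*x^2}
FOC: (y - b) - 2a*x = 0 => x* = (y - b)/(2a)
x* = (-4.1423 - 10)/(2*3) = -2.3571
f*(-4.1423) = (y-b)^2/(4a) = (-4.1423 - 10)^2/(4*3)
= 200.0046/12 = 16.6671


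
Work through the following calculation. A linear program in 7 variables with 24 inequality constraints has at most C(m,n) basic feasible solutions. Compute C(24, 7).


Each vertex corresponds to some choice of n active constraints out of m, so the number of vertices is at most C(m, n) = m! / (n!(m-n)!).
m = 24, n = 7
Numerator: 24 * 23 * 22 * 21 * 20 * 19 * 18
Denominator: 7! = 5040
C(24, 7) = 346104


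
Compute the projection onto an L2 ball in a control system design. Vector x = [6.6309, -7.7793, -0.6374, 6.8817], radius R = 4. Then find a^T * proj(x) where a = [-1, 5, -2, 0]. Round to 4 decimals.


Step 1: Compute ||x|| (intermediates to 6 decimals).
||x|| = sqrt(6.6309^2 + (-7.7793)^2 + (-0.6374)^2 + 6.8817^2) = 12.33898
Step 2: Project.
Since ||x|| > R, scale = R/||x|| = 4/12.33898 = 0.324176, proj(x) = scale * x
proj(x) = [2.149579, -2.521862, -0.20663, 2.230882]
Step 3: Dot product.
a^T * proj(x) = -1*2.149579 + 5*(-2.521862) - 2*(-0.20663) + 0*2.230882 = -14.3456


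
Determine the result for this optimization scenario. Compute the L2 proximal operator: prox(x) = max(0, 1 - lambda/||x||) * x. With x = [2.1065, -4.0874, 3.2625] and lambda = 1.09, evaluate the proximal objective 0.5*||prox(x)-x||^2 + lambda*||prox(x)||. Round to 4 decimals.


Step 1: Compute ||x||.
||x|| = 5.6381
Step 2: Compute scaling factor.
scale = max(0, 1 - 1.09/5.6381) = 0.8067
Step 3: prox(x) = [1.6993, -3.2972, 2.6318]
||prox(x)|| = 4.5481
Step 4: Proximal objective.
0.5*||prox-x||^2 = 0.5941
lambda*||prox|| = 4.9574
Total = 5.5515


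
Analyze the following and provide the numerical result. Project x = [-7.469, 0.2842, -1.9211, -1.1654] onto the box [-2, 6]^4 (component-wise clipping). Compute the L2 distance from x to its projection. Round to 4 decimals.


Project each component onto [-2, 6].
clip(-7.469) = -2.0, clip(0.2842) = 0.2842, clip(-1.9211) = -1.9211, clip(-1.1654) = -1.1654
Projection = [-2.0, 0.2842, -1.9211, -1.1654]
Squared diffs: [29.91, 0.0, 0.0, 0.0]
Distance = sqrt(29.91) = 5.469


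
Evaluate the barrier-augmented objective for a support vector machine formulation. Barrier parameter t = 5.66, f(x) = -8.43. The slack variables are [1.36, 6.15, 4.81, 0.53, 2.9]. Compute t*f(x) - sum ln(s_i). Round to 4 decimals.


Step 1: Compute log-barrier.
ln values: [0.3075, 1.8165, 1.5707, -0.6349, 1.0647]
phi = -(0.3075 + 1.8165 + 1.5707 - 0.6349 + 1.0647) = -4.1245
Step 2: Compute augmented objective.
t*f(x) = 5.66*-8.43 = -47.7138
Total = -47.7138 - 4.1245 = -51.8383


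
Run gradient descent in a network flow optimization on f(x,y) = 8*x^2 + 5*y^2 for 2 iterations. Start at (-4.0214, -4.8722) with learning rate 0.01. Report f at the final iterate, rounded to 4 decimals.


Gradient descent on f(x,y) = 8*x^2 + 5*y^2.
Starting point: (-4.0214, -4.8722), alpha = 0.01
Step 1: grad_x = 2*8*-4.0214 = -64.3424, grad_y = 2*5*-4.8722 = -48.722
  x_1 = -4.0214 - 0.01*-64.3424 = -3.378
  y_1 = -4.8722 - 0.01*-48.722 = -4.385
Step 2: grad_x = 2*8*-3.378 = -54.0476, grad_y = 2*5*-4.385 = -43.8498
  x_2 = -3.378 - 0.01*-54.0476 = -2.8375
  y_2 = -4.385 - 0.01*-43.8498 = -3.9465
f(-2.8375, -3.9465) = 8*(-2.8375)^2 + 5*(-3.9465)^2 = 142.2848


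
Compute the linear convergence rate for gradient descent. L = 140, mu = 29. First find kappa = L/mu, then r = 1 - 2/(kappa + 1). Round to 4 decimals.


Step 1: Compute the condition number.
kappa = L/mu = 140/29 = 4.8276
Step 2: Compute the convergence rate.
r = 1 - 2/(kappa + 1) = 1 - 2*mu/(L + mu) = (L - mu)/(L + mu) = 111/169 = 0.6568


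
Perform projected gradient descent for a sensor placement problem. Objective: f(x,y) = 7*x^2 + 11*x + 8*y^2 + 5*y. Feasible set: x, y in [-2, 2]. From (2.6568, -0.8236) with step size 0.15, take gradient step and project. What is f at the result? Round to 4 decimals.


Step 1: Compute gradient at (2.6568, -0.8236).
grad_x = 2*7*2.6568 + 11 = 48.1952
grad_y = 2*8*-0.8236 + 5 = -8.1776
Step 2: Gradient step.
x_raw = 2.6568 - 0.15*48.1952 = -4.5725
y_raw = -0.8236 - 0.15*-8.1776 = 0.403
Step 3: Project onto [-2, 2].
x_proj = clip(-4.5725) = -2.0
y_proj = clip(0.403) = 0.403
Step 4: Evaluate f.
f(-2.0, 0.403) = 9.3147


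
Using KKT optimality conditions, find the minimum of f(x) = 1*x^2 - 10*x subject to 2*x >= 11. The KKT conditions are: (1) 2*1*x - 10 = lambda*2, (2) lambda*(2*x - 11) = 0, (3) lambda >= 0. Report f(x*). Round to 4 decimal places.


Step 1: Try lambda = 0 (constraint inactive).
x_unc = 10/(2*1) = 5.0
Check: 2*5.0 = 10.0 < 11 -- violated!
Step 2: Constraint must be active: 2*x = 11
x* = 11/2 = 5.5
lambda = (2*1*5.5 - 10)/2 = 0.5
Step 3: Compute optimal value.
f(x*) = 1*5.5^2 - 10*5.5 = -24.75


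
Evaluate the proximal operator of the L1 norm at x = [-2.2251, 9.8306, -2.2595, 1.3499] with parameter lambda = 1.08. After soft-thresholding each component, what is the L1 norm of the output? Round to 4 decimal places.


Soft-thresholding with lambda = 1.08:
prox(-2.2251) = sign(-2.2251)*max(|-2.2251| - 1.08, 0) = -1.1451
prox(9.8306) = sign(9.8306)*max(|9.8306| - 1.08, 0) = 8.7506
prox(-2.2595) = sign(-2.2595)*max(|-2.2595| - 1.08, 0) = -1.1795
prox(1.3499) = sign(1.3499)*max(|1.3499| - 1.08, 0) = 0.2699
prox(x) = [-1.1451, 8.7506, -1.1795, 0.2699]
||prox(x)||_1 = 1.1451 + 8.7506 + 1.1795 + 0.2699 = 11.3451


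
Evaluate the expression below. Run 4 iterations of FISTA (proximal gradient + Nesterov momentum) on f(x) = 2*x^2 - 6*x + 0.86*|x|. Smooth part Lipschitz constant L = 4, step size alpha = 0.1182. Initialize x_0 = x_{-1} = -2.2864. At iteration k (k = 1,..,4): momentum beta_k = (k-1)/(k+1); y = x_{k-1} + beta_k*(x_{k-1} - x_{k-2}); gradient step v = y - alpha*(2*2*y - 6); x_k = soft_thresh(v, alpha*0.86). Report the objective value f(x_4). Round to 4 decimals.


FISTA on f(x) = 2*x^2 - 6*x + 0.86*|x|
L = 4, alpha = 0.1182
Iteration 1: beta = 0.0, y = -2.2864 + 0.0*(-2.2864 + 2.2864) = -2.2864
  grad(y) = -15.1456, v = y - alpha*grad = -0.4962
  prox(v) = soft_thresh(-0.4962, 0.1017) = -0.3945
Iteration 2: beta = 0.3333, y = -0.3945 + 0.3333*(-0.3945 + 2.2864) = 0.2361
  grad(y) = -5.0557, v = y - alpha*grad = 0.8337
  prox(v) = soft_thresh(0.8337, 0.1017) = 0.732
Iteration 3: beta = 0.5, y = 0.732 + 0.5*(0.732 + 0.3945) = 1.2953
  grad(y) = -0.8189, v = y - alpha*grad = 1.3921
  prox(v) = soft_thresh(1.3921, 0.1017) = 1.2904
Iteration 4: beta = 0.6, y = 1.2904 + 0.6*(1.2904 - 0.732) = 1.6255
  grad(y) = 0.5019, v = y - alpha*grad = 1.5661
  prox(v) = soft_thresh(1.5661, 0.1017) = 1.4645
f(x_4) = 2*1.4645^2 - 6*1.4645 + 0.86*|1.4645| = -3.238
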